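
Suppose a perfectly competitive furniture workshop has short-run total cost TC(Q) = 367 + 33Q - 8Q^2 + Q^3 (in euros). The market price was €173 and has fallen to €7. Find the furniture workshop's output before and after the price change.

Output falls from 10 to 0 (the firm shuts down)

MC = 33 - 16Q + 3Q^2; the shutdown threshold is min AVC = €17 (at Q = 4).
At P = €173 ≥ min AVC, set P = MC on the rising branch: Q = 10.
At P = €7 < min AVC = €17, price no longer covers variable cost at any output, so the firm shuts down: Q = 0.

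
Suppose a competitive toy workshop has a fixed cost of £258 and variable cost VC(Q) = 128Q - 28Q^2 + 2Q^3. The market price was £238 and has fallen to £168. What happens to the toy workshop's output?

AVC = 128 - 28Q + 2Q^2, minimized at Q = 7 where min AVC = £30. MC = 128 - 56Q + 6Q^2.
At P = £238 ≥ min AVC, set P = MC on the rising branch: Q = 11.
At P = £168 ≥ min AVC, set P = MC: Q = 10. The firm stays open but cuts output.

Output falls from 11 to 10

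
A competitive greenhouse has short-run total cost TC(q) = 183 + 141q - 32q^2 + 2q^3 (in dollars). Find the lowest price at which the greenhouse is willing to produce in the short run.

The firm shuts down when price falls below the minimum of average variable cost. AVC = VC/q = 141 - 32q + 2q^2.
dAVC/dq = -32 + 4q = 0 gives q = 8. min AVC = 141 - 32·8 + 2·8^2 = 13.
So the shutdown price is $13.

$13 per unit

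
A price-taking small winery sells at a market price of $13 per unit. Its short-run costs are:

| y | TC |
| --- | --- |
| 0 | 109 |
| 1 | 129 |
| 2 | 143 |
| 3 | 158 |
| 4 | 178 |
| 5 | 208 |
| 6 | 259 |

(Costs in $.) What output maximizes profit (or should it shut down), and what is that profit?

Profit at each row (π = 13y − TC): y=0: -109; y=1: -116; y=2: -117; y=3: -119; y=4: -126; y=5: -143; y=6: -181.
Profit is highest at y = 0. Equivalently, the lowest AVC in the table is 49/3 ≈ $16.33 at y = 3, and P = $13 falls below it — price never covers variable cost, so the firm shuts down and loses only its fixed cost.

y = 0 (shut down); profit = -$109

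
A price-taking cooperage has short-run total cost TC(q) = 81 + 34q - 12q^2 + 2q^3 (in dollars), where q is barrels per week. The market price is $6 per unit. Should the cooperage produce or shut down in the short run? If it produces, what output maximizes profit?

Strip out fixed cost: VC = 34q - 12q^2 + 2q^3. Then AVC = 34 - 12q + 2q^2 and MC = 34 - 24q + 6q^2.
AVC hits its minimum where MC = AVC, at q = 3, giving min AVC = 34 - 12·3 + 2·3^2 = $16.
P = $6 lies below min AVC = $16; no output level covers variable cost.
Best response: produce nothing and absorb the $81 fixed cost.

Shut down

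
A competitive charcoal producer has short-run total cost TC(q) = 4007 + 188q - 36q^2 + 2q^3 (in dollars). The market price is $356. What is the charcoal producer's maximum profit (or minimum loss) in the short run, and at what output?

AVC = 188 - 36q + 2q^2; min AVC = $26 at q = 9. Since P = $356 ≥ min AVC, the firm produces.
With MC = 188 - 72q + 6q^2, P = MC on the upward-sloping part at q* = 14.
TR = 356·14 = 4984. TC = 4007 + 1064 = 5071. Profit = 4984 − 5071 = -$87.
By producing, the firm covers all variable cost plus $3920 of fixed cost; shutting down would lose the full $4007.

Profit = -$87 at q = 14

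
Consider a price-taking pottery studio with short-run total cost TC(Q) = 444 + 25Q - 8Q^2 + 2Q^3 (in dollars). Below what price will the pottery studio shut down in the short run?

The firm shuts down when price falls below the minimum of average variable cost. AVC = VC/Q = 25 - 8Q + 2Q^2.
dAVC/dQ = -8 + 4Q = 0 gives Q = 2. min AVC = 25 - 8·2 + 2·2^2 = 17.
The firm shuts down for any P below $17.

$17 per unit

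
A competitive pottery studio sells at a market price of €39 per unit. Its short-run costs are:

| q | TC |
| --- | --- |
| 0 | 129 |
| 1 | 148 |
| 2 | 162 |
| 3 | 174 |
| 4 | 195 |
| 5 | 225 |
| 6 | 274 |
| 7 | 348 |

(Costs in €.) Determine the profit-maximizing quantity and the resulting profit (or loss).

q = 5; profit = -€30

Profit at each row (π = 39q − TC): q=0: -129; q=1: -109; q=2: -84; q=3: -57; q=4: -39; q=5: -30; q=6: -40; q=7: -75.
Profit is maximized at q = 5. AVC there is 96/5 = €19.20 ≤ P, so producing beats shutting down (which would give -€129).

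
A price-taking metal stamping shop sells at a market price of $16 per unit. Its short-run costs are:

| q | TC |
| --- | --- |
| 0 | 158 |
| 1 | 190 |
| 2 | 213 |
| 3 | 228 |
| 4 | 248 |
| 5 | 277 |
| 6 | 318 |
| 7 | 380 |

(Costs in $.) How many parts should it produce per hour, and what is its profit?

q = 0 (shut down); profit = -$158

Compute π = P·q − TC at each output: q=0: -158; q=1: -174; q=2: -181; q=3: -180; q=4: -184; q=5: -197; q=6: -222; q=7: -268.
Profit is highest at q = 0. Equivalently, the lowest AVC in the table is 90/4 ≈ $22.50 at q = 4, and P = $16 falls below it — price never covers variable cost, so the firm shuts down and loses only its fixed cost.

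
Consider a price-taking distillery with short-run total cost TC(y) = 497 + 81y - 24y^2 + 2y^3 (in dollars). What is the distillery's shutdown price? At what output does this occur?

$9 per unit, at y = 6

The firm shuts down when price falls below the minimum of average variable cost. AVC = VC/y = 81 - 24y + 2y^2.
dAVC/dy = -24 + 4y = 0 gives y = 6. min AVC = 81 - 24·6 + 2·6^2 = 9.
So the shutdown price is $9.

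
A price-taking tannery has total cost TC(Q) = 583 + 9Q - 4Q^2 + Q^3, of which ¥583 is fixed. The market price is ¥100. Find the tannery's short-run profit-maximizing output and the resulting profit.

AVC = 9 - 4Q + Q^2; min AVC = ¥5 at Q = 2. Since P = ¥100 ≥ min AVC, the firm produces.
MC = 9 - 8Q + 3Q^2. Setting P = MC and taking the root on the rising branch gives Q* = 7.
TR = 100·7 = 700. TC = 583 + 210 = 793. Profit = 700 − 793 = -¥93.
By producing, the firm covers all variable cost plus ¥490 of fixed cost; shutting down would lose the full ¥583.

Profit = -¥93 at Q = 7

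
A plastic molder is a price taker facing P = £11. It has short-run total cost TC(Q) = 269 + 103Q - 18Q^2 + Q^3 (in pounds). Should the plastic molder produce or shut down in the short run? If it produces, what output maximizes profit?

Shut down

From TC, MC = TC'(Q) = 103 - 36Q + 3Q^2 and AVC = VC/Q = 103 - 18Q + Q^2.
The AVC parabola has its vertex at Q = 18/2 = 9, where AVC = 103 - 18·9 + 9^2 = £22.
With P < min AVC (£11 < £22), every unit sold adds to the loss.
Shutting down limits the loss to fixed cost, £269.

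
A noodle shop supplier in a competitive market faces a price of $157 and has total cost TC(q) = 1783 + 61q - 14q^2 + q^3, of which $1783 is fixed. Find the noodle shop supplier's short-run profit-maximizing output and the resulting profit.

Profit = -$343 at q = 12

AVC = 61 - 14q + q^2 has its minimum $12 at q = 7; price $157 clears that bar, so the firm operates.
With MC = 61 - 28q + 3q^2, P = MC on the upward-sloping part at q* = 12.
TR = 157·12 = 1884. TC = 1783 + 444 = 2227. Profit = 1884 − 2227 = -$343.
Shutting down would mean losing the fixed cost of $1783, so operating at a loss of $343 is better by $1440.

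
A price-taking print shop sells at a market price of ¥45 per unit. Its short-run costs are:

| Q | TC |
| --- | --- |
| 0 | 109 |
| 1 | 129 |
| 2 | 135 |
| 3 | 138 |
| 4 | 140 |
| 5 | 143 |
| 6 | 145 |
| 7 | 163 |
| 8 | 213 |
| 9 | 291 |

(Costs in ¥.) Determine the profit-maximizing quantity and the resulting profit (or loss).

Q = 7; profit = ¥152

Tabulate TR − TC: Q=0: -109; Q=1: -84; Q=2: -45; Q=3: -3; Q=4: 40; Q=5: 82; Q=6: 125; Q=7: 152; Q=8: 147; Q=9: 114.
Profit is maximized at Q = 7. AVC there is 54/7 = ¥7.71 ≤ P, so producing beats shutting down (which would give -¥109).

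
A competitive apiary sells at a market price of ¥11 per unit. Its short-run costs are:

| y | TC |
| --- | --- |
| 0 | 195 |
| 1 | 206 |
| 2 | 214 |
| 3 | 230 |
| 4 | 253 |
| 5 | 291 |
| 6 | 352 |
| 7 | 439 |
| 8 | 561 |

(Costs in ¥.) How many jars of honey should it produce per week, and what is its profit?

y = 2; profit = -¥192

Tabulate TR − TC: y=0: -195; y=1: -195; y=2: -192; y=3: -197; y=4: -209; y=5: -236; y=6: -286; y=7: -362; y=8: -473.
Profit is maximized at y = 2. AVC there is 19/2 = ¥9.50 ≤ P, so producing beats shutting down (which would give -¥195).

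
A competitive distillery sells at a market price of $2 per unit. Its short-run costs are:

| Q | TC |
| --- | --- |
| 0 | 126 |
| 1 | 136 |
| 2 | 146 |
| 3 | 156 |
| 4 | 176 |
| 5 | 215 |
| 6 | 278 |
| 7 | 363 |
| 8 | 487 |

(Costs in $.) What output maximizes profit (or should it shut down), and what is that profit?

Q = 0 (shut down); profit = -$126

Compute π = P·Q − TC at each output: Q=0: -126; Q=1: -134; Q=2: -142; Q=3: -150; Q=4: -168; Q=5: -205; Q=6: -266; Q=7: -349; Q=8: -471.
Profit is highest at Q = 0. Equivalently, the lowest AVC in the table is 10/1 ≈ $10 at Q = 1, and P = $2 falls below it — price never covers variable cost, so the firm shuts down and loses only its fixed cost.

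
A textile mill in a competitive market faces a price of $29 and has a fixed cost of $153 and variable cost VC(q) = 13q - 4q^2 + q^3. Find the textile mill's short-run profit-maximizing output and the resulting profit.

Profit = -$89 at q = 4

AVC = 13 - 4q + q^2 has its minimum $9 at q = 2; price $29 clears that bar, so the firm operates.
MC = 13 - 8q + 3q^2. Setting P = MC and taking the root on the rising branch gives q* = 4.
TR = 29·4 = 116. TC = 153 + 52 = 205. Profit = 116 − 205 = -$89.
By producing, the firm covers all variable cost plus $64 of fixed cost; shutting down would lose the full $153.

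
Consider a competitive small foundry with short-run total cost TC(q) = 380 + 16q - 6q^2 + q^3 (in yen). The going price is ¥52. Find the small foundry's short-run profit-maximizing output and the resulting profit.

Profit = -¥164 at q = 6

AVC = 16 - 6q + q^2; min AVC = ¥7 at q = 3. Since P = ¥52 ≥ min AVC, the firm produces.
With MC = 16 - 12q + 3q^2, P = MC on the upward-sloping part at q* = 6.
TR = 52·6 = 312. TC = 380 + 96 = 476. Profit = 312 − 476 = -¥164.
That loss of ¥164 beats the ¥380 the firm would lose by shutting down; producing recovers ¥216 of fixed cost.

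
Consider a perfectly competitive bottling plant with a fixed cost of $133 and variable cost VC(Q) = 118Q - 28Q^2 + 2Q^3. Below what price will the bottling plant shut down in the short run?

The firm shuts down when price falls below the minimum of average variable cost. AVC = VC/Q = 118 - 28Q + 2Q^2.
At the minimum of AVC, MC = AVC. MC = 118 - 56Q + 6Q^2; setting MC = AVC gives 4Q^2 - 28Q = 0, so Q = 7. min AVC = 20.
The firm shuts down for any P below $20.

$20 per unit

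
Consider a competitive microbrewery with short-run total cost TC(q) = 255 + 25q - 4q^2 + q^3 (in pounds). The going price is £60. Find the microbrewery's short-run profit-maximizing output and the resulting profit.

AVC = 25 - 4q + q^2; min AVC = £21 at q = 2. Since P = £60 ≥ min AVC, the firm produces.
With MC = 25 - 8q + 3q^2, P = MC on the upward-sloping part at q* = 5.
TR = 60·5 = 300. TC = 255 + 150 = 405. Profit = 300 − 405 = -£105.
That loss of £105 beats the £255 the firm would lose by shutting down; producing recovers £150 of fixed cost.

Profit = -£105 at q = 5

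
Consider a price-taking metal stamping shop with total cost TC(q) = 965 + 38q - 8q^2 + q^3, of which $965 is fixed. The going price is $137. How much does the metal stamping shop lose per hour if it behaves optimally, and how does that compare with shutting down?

AVC = 38 - 8q + q^2 has its minimum $22 at q = 4; price $137 clears that bar, so the firm operates.
MC = 38 - 16q + 3q^2. Setting P = MC and taking the root on the rising branch gives q* = 9.
TR = 137·9 = 1233. TC = 965 + 423 = 1388. Profit = 1233 − 1388 = -$155.
By producing, the firm covers all variable cost plus $810 of fixed cost; shutting down would lose the full $965.

Profit = -$155 at q = 9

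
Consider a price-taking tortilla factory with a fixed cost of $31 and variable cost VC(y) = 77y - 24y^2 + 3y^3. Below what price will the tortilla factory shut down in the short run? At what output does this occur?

$29 per unit, at y = 4

The firm shuts down when price falls below the minimum of average variable cost. AVC = VC/y = 77 - 24y + 3y^2.
dAVC/dy = -24 + 6y = 0 gives y = 4. min AVC = 77 - 24·4 + 3·4^2 = 29.
For P < $29 the firm produces nothing.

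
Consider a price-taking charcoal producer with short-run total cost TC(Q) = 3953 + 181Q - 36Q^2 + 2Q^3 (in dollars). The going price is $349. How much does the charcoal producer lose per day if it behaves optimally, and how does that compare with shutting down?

AVC = 181 - 36Q + 2Q^2; min AVC = $19 at Q = 9. Since P = $349 ≥ min AVC, the firm produces.
With MC = 181 - 72Q + 6Q^2, P = MC on the upward-sloping part at Q* = 14.
TR = 349·14 = 4886. TC = 3953 + 966 = 4919. Profit = 4886 − 4919 = -$33.
Shutting down would mean losing the fixed cost of $3953, so operating at a loss of $33 is better by $3920.

Profit = -$33 at Q = 14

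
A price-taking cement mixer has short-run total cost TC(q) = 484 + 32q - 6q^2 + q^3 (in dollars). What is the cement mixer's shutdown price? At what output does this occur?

The firm shuts down when price falls below the minimum of average variable cost. AVC = VC/q = 32 - 6q + q^2.
dAVC/dq = -6 + 2q = 0 gives q = 3. min AVC = 32 - 6·3 + 3^2 = 23.
For P < $23 the firm produces nothing.

$23 per unit, at q = 3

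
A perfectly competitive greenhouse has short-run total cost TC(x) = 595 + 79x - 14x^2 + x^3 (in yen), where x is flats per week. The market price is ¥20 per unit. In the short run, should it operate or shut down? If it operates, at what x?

Shut down

Strip out fixed cost: VC = 79x - 14x^2 + x^3. Then AVC = 79 - 14x + x^2 and MC = 79 - 28x + 3x^2.
AVC hits its minimum where MC = AVC, at x = 7, giving min AVC = 79 - 14·7 + 7^2 = ¥30.
With P < min AVC (¥20 < ¥30), every unit sold adds to the loss.
Shutting down limits the loss to fixed cost, ¥595.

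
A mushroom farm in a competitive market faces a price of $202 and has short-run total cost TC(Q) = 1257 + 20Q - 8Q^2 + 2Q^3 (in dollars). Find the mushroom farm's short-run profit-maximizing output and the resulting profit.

Profit = -$277 at Q = 7

AVC = 20 - 8Q + 2Q^2; min AVC = $12 at Q = 2. Since P = $202 ≥ min AVC, the firm produces.
MC = 20 - 16Q + 6Q^2. Setting P = MC and taking the root on the rising branch gives Q* = 7.
TR = 202·7 = 1414. TC = 1257 + 434 = 1691. Profit = 1414 − 1691 = -$277.
Shutting down would mean losing the fixed cost of $1257, so operating at a loss of $277 is better by $980.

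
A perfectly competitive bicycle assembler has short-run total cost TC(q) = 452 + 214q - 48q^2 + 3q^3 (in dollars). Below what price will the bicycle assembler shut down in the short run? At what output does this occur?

$22 per unit, at q = 8

The shutdown price is the minimum of AVC. VC = 214q - 48q^2 + 3q^3, so AVC = 214 - 48q + 3q^2.
dAVC/dq = -48 + 6q = 0 gives q = 8. min AVC = 214 - 48·8 + 3·8^2 = 22.
The firm shuts down for any P below $22.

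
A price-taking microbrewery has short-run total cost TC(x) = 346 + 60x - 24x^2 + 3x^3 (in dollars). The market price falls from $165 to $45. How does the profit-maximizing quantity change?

AVC = 60 - 24x + 3x^2, minimized at x = 4 where min AVC = $12. MC = 60 - 48x + 9x^2.
At P = $165 ≥ min AVC, set P = MC on the rising branch: x = 7.
At P = $45 ≥ min AVC, set P = MC: x = 5. The firm stays open but cuts output.

Output falls from 7 to 5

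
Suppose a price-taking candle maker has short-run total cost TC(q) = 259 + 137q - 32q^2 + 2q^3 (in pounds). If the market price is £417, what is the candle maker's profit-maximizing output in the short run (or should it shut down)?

Produce at q = 14

Variable cost is VC = 137q - 32q^2 + 2q^3, so AVC = VC/q = 137 - 32q + 2q^2 and MC = dTC/dq = 137 - 64q + 6q^2.
AVC is minimized where dAVC/dq = -32 + 4q = 0, at q = 8; min AVC = 137 - 32·8 + 2·8^2 = £9.
Because £417 ≥ £9, revenue can cover variable cost; the firm operates.
Solving P = MC: -280 - 64q + 6q^2 = 0 ⇒ q = -10/3 or 14. On the upward-sloping branch, q* = 14.
Check: AVC at q = 14 is £81 ≤ P, so revenue covers variable cost.
Profit = P·q − TC = 417·14 − 1393 = £4445.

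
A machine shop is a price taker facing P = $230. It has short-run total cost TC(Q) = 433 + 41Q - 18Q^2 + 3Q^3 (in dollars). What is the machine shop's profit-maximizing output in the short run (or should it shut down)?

Strip out fixed cost: VC = 41Q - 18Q^2 + 3Q^3. Then AVC = 41 - 18Q + 3Q^2 and MC = 41 - 36Q + 9Q^2.
AVC is minimized where dAVC/dQ = -18 + 6Q = 0, at Q = 3; min AVC = 41 - 18·3 + 3·3^2 = $14.
P = $230 exceeds min AVC = $14, so the firm stays open.
Solving P = MC: -189 - 36Q + 9Q^2 = 0 ⇒ Q = -3 or 7. On the upward-sloping branch, Q* = 7.
Check: AVC at Q = 7 is $62 ≤ P, so revenue covers variable cost.
Profit = P·Q − TC = 230·7 − 867 = $743.

Produce at Q = 7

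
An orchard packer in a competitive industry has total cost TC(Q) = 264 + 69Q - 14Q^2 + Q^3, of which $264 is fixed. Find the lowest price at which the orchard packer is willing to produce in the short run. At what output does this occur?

$20 per unit, at Q = 7

The shutdown price is the minimum of AVC. VC = 69Q - 14Q^2 + Q^3, so AVC = 69 - 14Q + Q^2.
At the minimum of AVC, MC = AVC. MC = 69 - 28Q + 3Q^2; setting MC = AVC gives 2Q^2 - 14Q = 0, so Q = 7. min AVC = 20.
The firm shuts down for any P below $20.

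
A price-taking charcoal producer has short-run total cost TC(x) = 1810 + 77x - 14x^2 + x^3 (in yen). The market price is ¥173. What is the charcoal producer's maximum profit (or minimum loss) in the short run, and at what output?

AVC = 77 - 14x + x^2 has its minimum ¥28 at x = 7; price ¥173 clears that bar, so the firm operates.
With MC = 77 - 28x + 3x^2, P = MC on the upward-sloping part at x* = 12.
TR = 173·12 = 2076. TC = 1810 + 636 = 2446. Profit = 2076 − 2446 = -¥370.
That loss of ¥370 beats the ¥1810 the firm would lose by shutting down; producing recovers ¥1440 of fixed cost.

Profit = -¥370 at x = 12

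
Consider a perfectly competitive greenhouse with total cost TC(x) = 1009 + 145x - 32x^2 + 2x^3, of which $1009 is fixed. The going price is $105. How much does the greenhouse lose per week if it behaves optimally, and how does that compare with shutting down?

Profit = -$209 at x = 10

AVC = 145 - 32x + 2x^2; min AVC = $17 at x = 8. Since P = $105 ≥ min AVC, the firm produces.
MC = 145 - 64x + 6x^2. Setting P = MC and taking the root on the rising branch gives x* = 10.
TR = 105·10 = 1050. TC = 1009 + 250 = 1259. Profit = 1050 − 1259 = -$209.
Shutting down would mean losing the fixed cost of $1009, so operating at a loss of $209 is better by $800.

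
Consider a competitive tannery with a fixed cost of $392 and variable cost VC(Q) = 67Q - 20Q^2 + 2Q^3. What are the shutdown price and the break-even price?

Shutdown price = $17; break-even price = $81

AVC = 67 - 20Q + 2Q^2; minimized at Q = 5, giving min AVC = $17. That is the shutdown price.
ATC = 392/Q + 67 - 20Q + 2Q^2. Setting dATC/dQ = −392/Q^2 − 20 + 4Q = 0 gives Q = 7 (since 4·7^3 − 20·7^2 = 392).
min ATC = 392/7 + 67 − 20·7 + 2·7^2 = $81. That is the break-even price.
Between these two prices the firm operates at a loss; above $81 it earns a profit.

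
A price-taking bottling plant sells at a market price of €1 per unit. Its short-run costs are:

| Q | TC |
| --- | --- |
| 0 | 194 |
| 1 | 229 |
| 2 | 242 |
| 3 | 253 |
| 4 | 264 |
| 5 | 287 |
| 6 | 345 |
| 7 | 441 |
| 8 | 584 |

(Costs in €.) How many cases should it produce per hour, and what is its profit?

Q = 0 (shut down); profit = -€194

Tabulate TR − TC: Q=0: -194; Q=1: -228; Q=2: -240; Q=3: -250; Q=4: -260; Q=5: -282; Q=6: -339; Q=7: -434; Q=8: -576.
Profit is highest at Q = 0. Equivalently, the lowest AVC in the table is 70/4 ≈ €17.50 at Q = 4, and P = €1 falls below it — price never covers variable cost, so the firm shuts down and loses only its fixed cost.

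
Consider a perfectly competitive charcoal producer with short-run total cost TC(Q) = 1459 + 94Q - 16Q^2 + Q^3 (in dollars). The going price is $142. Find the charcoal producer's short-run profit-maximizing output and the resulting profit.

Profit = -$307 at Q = 12

AVC = 94 - 16Q + Q^2 has its minimum $30 at Q = 8; price $142 clears that bar, so the firm operates.
MC = 94 - 32Q + 3Q^2. Setting P = MC and taking the root on the rising branch gives Q* = 12.
TR = 142·12 = 1704. TC = 1459 + 552 = 2011. Profit = 1704 − 2011 = -$307.
That loss of $307 beats the $1459 the firm would lose by shutting down; producing recovers $1152 of fixed cost.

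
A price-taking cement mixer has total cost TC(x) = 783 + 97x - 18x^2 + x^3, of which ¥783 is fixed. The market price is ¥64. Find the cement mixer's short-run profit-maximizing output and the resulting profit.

Profit = -¥299 at x = 11

AVC = 97 - 18x + x^2 has its minimum ¥16 at x = 9; price ¥64 clears that bar, so the firm operates.
MC = 97 - 36x + 3x^2. Setting P = MC and taking the root on the rising branch gives x* = 11.
TR = 64·11 = 704. TC = 783 + 220 = 1003. Profit = 704 − 1003 = -¥299.
Shutting down would mean losing the fixed cost of ¥783, so operating at a loss of ¥299 is better by ¥484.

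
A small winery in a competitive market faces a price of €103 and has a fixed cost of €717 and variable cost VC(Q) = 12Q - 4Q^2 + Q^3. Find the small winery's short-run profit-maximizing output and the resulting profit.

AVC = 12 - 4Q + Q^2 has its minimum €8 at Q = 2; price €103 clears that bar, so the firm operates.
With MC = 12 - 8Q + 3Q^2, P = MC on the upward-sloping part at Q* = 7.
TR = 103·7 = 721. TC = 717 + 231 = 948. Profit = 721 − 948 = -€227.
That loss of €227 beats the €717 the firm would lose by shutting down; producing recovers €490 of fixed cost.

Profit = -€227 at Q = 7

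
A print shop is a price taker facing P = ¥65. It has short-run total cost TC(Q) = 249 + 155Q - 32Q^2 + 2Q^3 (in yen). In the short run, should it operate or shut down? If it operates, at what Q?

From TC, MC = TC'(Q) = 155 - 64Q + 6Q^2 and AVC = VC/Q = 155 - 32Q + 2Q^2.
The AVC parabola has its vertex at Q = 32/4 = 8, where AVC = 155 - 32·8 + 2·8^2 = ¥27.
P = ¥65 exceeds min AVC = ¥27, so the firm stays open.
P = MC gives 90 - 64Q + 6Q^2 = 0, with roots 5/3 and 9. Take the larger (rising MC): Q* = 9.
Check: AVC at Q = 9 is ¥29 ≤ P, so revenue covers variable cost.
Profit = P·Q − TC = 65·9 − 510 = ¥75.

Produce at Q = 9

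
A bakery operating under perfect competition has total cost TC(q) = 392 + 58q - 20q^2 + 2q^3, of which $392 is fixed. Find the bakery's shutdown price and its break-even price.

Shutdown price = $8; break-even price = $72

AVC = 58 - 20q + 2q^2; minimized at q = 5, giving min AVC = $8. That is the shutdown price.
ATC = 392/q + 58 - 20q + 2q^2. Setting dATC/dq = −392/q^2 − 20 + 4q = 0 gives q = 7 (since 4·7^3 − 20·7^2 = 392).
min ATC = 392/7 + 58 − 20·7 + 2·7^2 = $72. That is the break-even price.
Between these two prices the firm operates at a loss; above $72 it earns a profit.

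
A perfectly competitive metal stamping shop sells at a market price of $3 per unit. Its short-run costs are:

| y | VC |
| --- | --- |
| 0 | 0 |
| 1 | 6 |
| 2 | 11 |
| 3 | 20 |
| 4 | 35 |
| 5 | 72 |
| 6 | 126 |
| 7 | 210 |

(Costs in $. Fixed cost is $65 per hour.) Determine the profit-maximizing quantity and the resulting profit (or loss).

Profit at each row (π = 3y − TC): y=0: -65; y=1: -68; y=2: -70; y=3: -76; y=4: -88; y=5: -122; y=6: -173; y=7: -254.
Profit is highest at y = 0. Equivalently, the lowest AVC in the table is 11/2 ≈ $5.50 at y = 2, and P = $3 falls below it — price never covers variable cost, so the firm shuts down and loses only its fixed cost.

y = 0 (shut down); profit = -$65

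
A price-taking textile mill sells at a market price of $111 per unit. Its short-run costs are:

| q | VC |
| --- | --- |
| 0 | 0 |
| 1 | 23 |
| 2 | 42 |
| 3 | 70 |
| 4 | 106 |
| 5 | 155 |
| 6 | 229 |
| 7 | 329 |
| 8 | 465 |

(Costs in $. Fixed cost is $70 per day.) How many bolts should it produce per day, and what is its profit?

q = 7; profit = $378

Tabulate TR − TC: q=0: -70; q=1: 18; q=2: 110; q=3: 193; q=4: 268; q=5: 330; q=6: 367; q=7: 378; q=8: 353.
Profit is maximized at q = 7. AVC there is 329/7 = $47 ≤ P, so producing beats shutting down (which would give -$70).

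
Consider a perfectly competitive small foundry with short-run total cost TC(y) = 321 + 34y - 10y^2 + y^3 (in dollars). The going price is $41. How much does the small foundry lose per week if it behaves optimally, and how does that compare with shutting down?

AVC = 34 - 10y + y^2 has its minimum $9 at y = 5; price $41 clears that bar, so the firm operates.
MC = 34 - 20y + 3y^2. Setting P = MC and taking the root on the rising branch gives y* = 7.
TR = 41·7 = 287. TC = 321 + 91 = 412. Profit = 287 − 412 = -$125.
By producing, the firm covers all variable cost plus $196 of fixed cost; shutting down would lose the full $321.

Profit = -$125 at y = 7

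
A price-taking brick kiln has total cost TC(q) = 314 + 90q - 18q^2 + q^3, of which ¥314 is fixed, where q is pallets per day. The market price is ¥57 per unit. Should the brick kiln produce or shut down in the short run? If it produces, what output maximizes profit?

Produce at q = 11

From TC, MC = TC'(q) = 90 - 36q + 3q^2 and AVC = VC/q = 90 - 18q + q^2.
The AVC parabola has its vertex at q = 18/2 = 9, where AVC = 90 - 18·9 + 9^2 = ¥9.
P = ¥57 exceeds min AVC = ¥9, so the firm stays open.
Set P = MC: 57 = 90 - 36q + 3q^2 → 33 - 36q + 3q^2 = 0. The roots are q = 1 and q = 11; the profit-maximizing output is on the rising part of MC, so q* = 11.
Check: AVC at q = 11 is ¥13 ≤ P, so revenue covers variable cost.
Profit = P·q − TC = 57·11 − 457 = ¥170.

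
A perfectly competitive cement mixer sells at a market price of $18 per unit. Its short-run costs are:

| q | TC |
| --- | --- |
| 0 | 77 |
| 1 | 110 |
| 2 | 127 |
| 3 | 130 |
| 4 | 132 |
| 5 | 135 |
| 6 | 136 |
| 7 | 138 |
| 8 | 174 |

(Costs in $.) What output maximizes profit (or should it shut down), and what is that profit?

q = 7; profit = -$12

Tabulate TR − TC: q=0: -77; q=1: -92; q=2: -91; q=3: -76; q=4: -60; q=5: -45; q=6: -28; q=7: -12; q=8: -30.
Profit is maximized at q = 7. AVC there is 61/7 = $8.71 ≤ P, so producing beats shutting down (which would give -$77).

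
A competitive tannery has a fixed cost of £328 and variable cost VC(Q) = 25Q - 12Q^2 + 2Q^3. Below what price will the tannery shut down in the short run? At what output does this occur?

£7 per unit, at Q = 3

The firm shuts down when price falls below the minimum of average variable cost. AVC = VC/Q = 25 - 12Q + 2Q^2.
dAVC/dQ = -12 + 4Q = 0 gives Q = 3. min AVC = 25 - 12·3 + 2·3^2 = 7.
For P < £7 the firm produces nothing.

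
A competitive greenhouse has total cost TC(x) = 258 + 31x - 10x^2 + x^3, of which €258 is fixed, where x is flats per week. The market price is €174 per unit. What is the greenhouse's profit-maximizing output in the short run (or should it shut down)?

Variable cost is VC = 31x - 10x^2 + x^3, so AVC = VC/x = 31 - 10x + x^2 and MC = dTC/dx = 31 - 20x + 3x^2.
AVC is minimized where dAVC/dx = -10 + 2x = 0, at x = 5; min AVC = 31 - 10·5 + 5^2 = €6.
Because €174 ≥ €6, revenue can cover variable cost; the firm operates.
P = MC gives -143 - 20x + 3x^2 = 0, with roots -13/3 and 11. Take the larger (rising MC): x* = 11.
Check: AVC at x = 11 is €42 ≤ P, so revenue covers variable cost.
Profit = P·x − TC = 174·11 − 720 = €1194.

Produce at x = 11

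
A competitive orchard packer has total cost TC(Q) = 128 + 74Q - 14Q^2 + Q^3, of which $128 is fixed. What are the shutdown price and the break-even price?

Shutdown price = $25; break-even price = $42

AVC = 74 - 14Q + Q^2; minimized at Q = 7, giving min AVC = $25. That is the shutdown price.
ATC = 128/Q + 74 - 14Q + Q^2. Setting dATC/dQ = −128/Q^2 − 14 + 2Q = 0 gives Q = 8 (since 2·8^3 − 14·8^2 = 128).
min ATC = 128/8 + 74 − 14·8 + 8^2 = $42. That is the break-even price.
For $25 ≤ P < $42 the firm produces at a loss; below $25 it shuts down.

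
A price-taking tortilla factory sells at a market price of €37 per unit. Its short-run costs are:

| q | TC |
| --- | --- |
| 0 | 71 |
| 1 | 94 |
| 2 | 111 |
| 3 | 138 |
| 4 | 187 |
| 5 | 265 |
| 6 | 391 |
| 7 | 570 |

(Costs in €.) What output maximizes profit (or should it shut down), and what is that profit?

Compute π = P·q − TC at each output: q=0: -71; q=1: -57; q=2: -37; q=3: -27; q=4: -39; q=5: -80; q=6: -169; q=7: -311.
Profit is maximized at q = 3. AVC there is 67/3 = €22.33 ≤ P, so producing beats shutting down (which would give -€71).

q = 3; profit = -€27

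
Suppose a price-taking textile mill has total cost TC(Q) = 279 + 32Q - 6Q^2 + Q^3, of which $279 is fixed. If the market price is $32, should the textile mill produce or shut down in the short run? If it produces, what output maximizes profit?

Strip out fixed cost: VC = 32Q - 6Q^2 + Q^3. Then AVC = 32 - 6Q + Q^2 and MC = 32 - 12Q + 3Q^2.
AVC is minimized where dAVC/dQ = -6 + 2Q = 0, at Q = 3; min AVC = 32 - 6·3 + 3^2 = $23.
Since P = $32 ≥ min AVC = $23, price covers variable cost and the firm should produce.
Set P = MC: 32 = 32 - 12Q + 3Q^2 → -12Q + 3Q^2 = 0. The roots are Q = 0 and Q = 4; the profit-maximizing output is on the rising part of MC, so Q* = 4.
Check: AVC at Q = 4 is $24 ≤ P, so revenue covers variable cost.
Profit = P·Q − TC = 32·4 − 375 = -$247, a loss, but smaller than the $279 fixed cost the firm would lose by shutting down.

Produce at Q = 4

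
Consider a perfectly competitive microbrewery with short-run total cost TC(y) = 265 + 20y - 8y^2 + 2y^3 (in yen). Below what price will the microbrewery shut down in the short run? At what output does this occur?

The firm shuts down when price falls below the minimum of average variable cost. AVC = VC/y = 20 - 8y + 2y^2.
dAVC/dy = -8 + 4y = 0 gives y = 2. min AVC = 20 - 8·2 + 2·2^2 = 12.
The firm shuts down for any P below ¥12.

¥12 per unit, at y = 2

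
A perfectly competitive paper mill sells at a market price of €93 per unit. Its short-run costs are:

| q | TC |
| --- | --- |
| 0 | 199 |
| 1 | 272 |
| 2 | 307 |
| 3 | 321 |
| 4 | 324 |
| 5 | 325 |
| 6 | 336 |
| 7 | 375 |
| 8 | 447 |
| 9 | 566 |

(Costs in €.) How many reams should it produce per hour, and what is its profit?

q = 8; profit = €297

Profit at each row (π = 93q − TC): q=0: -199; q=1: -179; q=2: -121; q=3: -42; q=4: 48; q=5: 140; q=6: 222; q=7: 276; q=8: 297; q=9: 271.
Profit is maximized at q = 8. AVC there is 248/8 = €31 ≤ P, so producing beats shutting down (which would give -€199).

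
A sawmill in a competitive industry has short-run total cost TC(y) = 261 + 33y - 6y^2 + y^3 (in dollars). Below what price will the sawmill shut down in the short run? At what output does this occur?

The firm shuts down when price falls below the minimum of average variable cost. AVC = VC/y = 33 - 6y + y^2.
At the minimum of AVC, MC = AVC. MC = 33 - 12y + 3y^2; setting MC = AVC gives 2y^2 - 6y = 0, so y = 3. min AVC = 24.
So the shutdown price is $24.

$24 per unit, at y = 3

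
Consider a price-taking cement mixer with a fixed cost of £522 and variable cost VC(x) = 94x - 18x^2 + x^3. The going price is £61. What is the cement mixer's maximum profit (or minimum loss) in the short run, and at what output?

Profit = -£38 at x = 11

AVC = 94 - 18x + x^2 has its minimum £13 at x = 9; price £61 clears that bar, so the firm operates.
With MC = 94 - 36x + 3x^2, P = MC on the upward-sloping part at x* = 11.
TR = 61·11 = 671. TC = 522 + 187 = 709. Profit = 671 − 709 = -£38.
That loss of £38 beats the £522 the firm would lose by shutting down; producing recovers £484 of fixed cost.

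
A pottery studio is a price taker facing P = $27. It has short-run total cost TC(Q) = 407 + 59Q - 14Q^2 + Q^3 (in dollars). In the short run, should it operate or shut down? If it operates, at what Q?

Strip out fixed cost: VC = 59Q - 14Q^2 + Q^3. Then AVC = 59 - 14Q + Q^2 and MC = 59 - 28Q + 3Q^2.
The AVC parabola has its vertex at Q = 14/2 = 7, where AVC = 59 - 14·7 + 7^2 = $10.
P = $27 exceeds min AVC = $10, so the firm stays open.
Set P = MC: 27 = 59 - 28Q + 3Q^2 → 32 - 28Q + 3Q^2 = 0. The roots are Q = 4/3 and Q = 8; the profit-maximizing output is on the rising part of MC, so Q* = 8.
Check: AVC at Q = 8 is $11 ≤ P, so revenue covers variable cost.
Profit = P·Q − TC = 27·8 − 495 = -$279, a loss, but smaller than the $407 fixed cost the firm would lose by shutting down.

Produce at Q = 8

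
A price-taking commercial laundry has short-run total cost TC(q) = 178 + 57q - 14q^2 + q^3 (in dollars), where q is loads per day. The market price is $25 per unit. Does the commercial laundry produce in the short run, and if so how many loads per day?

Variable cost is VC = 57q - 14q^2 + q^3, so AVC = VC/q = 57 - 14q + q^2 and MC = dTC/dq = 57 - 28q + 3q^2.
AVC is minimized where dAVC/dq = -14 + 2q = 0, at q = 7; min AVC = 57 - 14·7 + 7^2 = $8.
Since P = $25 ≥ min AVC = $8, price covers variable cost and the firm should produce.
P = MC gives 32 - 28q + 3q^2 = 0, with roots 4/3 and 8. Take the larger (rising MC): q* = 8.
Check: AVC at q = 8 is $9 ≤ P, so revenue covers variable cost.
Profit = P·q − TC = 25·8 − 250 = -$50, a loss, but smaller than the $178 fixed cost the firm would lose by shutting down.

Produce at q = 8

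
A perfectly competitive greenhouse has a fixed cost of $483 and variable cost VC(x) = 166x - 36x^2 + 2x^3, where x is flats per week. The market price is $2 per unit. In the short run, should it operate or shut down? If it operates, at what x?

From TC, MC = TC'(x) = 166 - 72x + 6x^2 and AVC = VC/x = 166 - 36x + 2x^2.
The AVC parabola has its vertex at x = 36/4 = 9, where AVC = 166 - 36·9 + 2·9^2 = $4.
With P < min AVC ($2 < $4), every unit sold adds to the loss.
The firm minimizes its loss by shutting down and losing only its fixed cost of $483.

Shut down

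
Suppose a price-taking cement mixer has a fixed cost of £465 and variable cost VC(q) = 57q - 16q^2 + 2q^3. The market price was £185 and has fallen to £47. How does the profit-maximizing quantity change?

AVC = 57 - 16q + 2q^2, minimized at q = 4 where min AVC = £25. MC = 57 - 32q + 6q^2.
With P = £185 above the shutdown price, P = MC gives q = 8.
At P = £47 ≥ min AVC, set P = MC: q = 5. The firm stays open but cuts output.

Output falls from 8 to 5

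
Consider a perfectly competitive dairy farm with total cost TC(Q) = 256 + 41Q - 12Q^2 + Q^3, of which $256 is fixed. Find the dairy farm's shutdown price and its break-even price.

AVC = 41 - 12Q + Q^2; minimized at Q = 6, giving min AVC = $5. That is the shutdown price.
ATC = 256/Q + 41 - 12Q + Q^2. Setting dATC/dQ = −256/Q^2 − 12 + 2Q = 0 gives Q = 8 (since 2·8^3 − 12·8^2 = 256).
min ATC = 256/8 + 41 − 12·8 + 8^2 = $41. That is the break-even price.
For $5 ≤ P < $41 the firm produces at a loss; below $5 it shuts down.

Shutdown price = $5; break-even price = $41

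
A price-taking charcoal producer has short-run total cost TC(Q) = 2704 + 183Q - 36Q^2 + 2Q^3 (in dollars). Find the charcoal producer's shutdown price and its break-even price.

Shutdown price = $21; break-even price = $261

Shutdown price = min AVC. AVC = 183 - 36Q + 2Q^2, with vertex at Q = 9 and minimum $21.
ATC = 2704/Q + 183 - 36Q + 2Q^2. Setting dATC/dQ = −2704/Q^2 − 36 + 4Q = 0 gives Q = 13 (since 4·13^3 − 36·13^2 = 2704).
min ATC = 2704/13 + 183 − 36·13 + 2·13^2 = $261. That is the break-even price.
Between these two prices the firm operates at a loss; above $261 it earns a profit.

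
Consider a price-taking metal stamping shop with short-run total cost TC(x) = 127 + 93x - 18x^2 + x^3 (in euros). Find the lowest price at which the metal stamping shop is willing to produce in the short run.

Short-run supply begins at min AVC. From VC = 93x - 18x^2 + x^3, AVC = 93 - 18x + x^2.
dAVC/dx = -18 + 2x = 0 gives x = 9. min AVC = 93 - 18·9 + 9^2 = 12.
For P < €12 the firm produces nothing.

€12 per unit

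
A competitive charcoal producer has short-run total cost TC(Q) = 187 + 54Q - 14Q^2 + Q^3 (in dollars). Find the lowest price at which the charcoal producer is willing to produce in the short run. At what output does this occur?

Short-run supply begins at min AVC. From VC = 54Q - 14Q^2 + Q^3, AVC = 54 - 14Q + Q^2.
At the minimum of AVC, MC = AVC. MC = 54 - 28Q + 3Q^2; setting MC = AVC gives 2Q^2 - 14Q = 0, so Q = 7. min AVC = 5.
The firm shuts down for any P below $5.

$5 per unit, at Q = 7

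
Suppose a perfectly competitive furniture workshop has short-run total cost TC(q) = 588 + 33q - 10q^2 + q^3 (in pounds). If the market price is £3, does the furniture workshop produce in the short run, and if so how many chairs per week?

Shut down

Strip out fixed cost: VC = 33q - 10q^2 + q^3. Then AVC = 33 - 10q + q^2 and MC = 33 - 20q + 3q^2.
The AVC parabola has its vertex at q = 10/2 = 5, where AVC = 33 - 10·5 + 5^2 = £8.
With P < min AVC (£3 < £8), every unit sold adds to the loss.
The firm minimizes its loss by shutting down and losing only its fixed cost of £588.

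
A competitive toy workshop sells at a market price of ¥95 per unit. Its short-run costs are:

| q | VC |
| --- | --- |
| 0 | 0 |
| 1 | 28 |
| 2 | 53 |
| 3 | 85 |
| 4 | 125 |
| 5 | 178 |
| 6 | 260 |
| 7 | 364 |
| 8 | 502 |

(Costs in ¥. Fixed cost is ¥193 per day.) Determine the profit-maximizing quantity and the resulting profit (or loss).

q = 6; profit = ¥117

Compute π = P·q − TC at each output: q=0: -193; q=1: -126; q=2: -56; q=3: 7; q=4: 62; q=5: 104; q=6: 117; q=7: 108; q=8: 65.
Profit is maximized at q = 6. AVC there is 260/6 = ¥43.33 ≤ P, so producing beats shutting down (which would give -¥193).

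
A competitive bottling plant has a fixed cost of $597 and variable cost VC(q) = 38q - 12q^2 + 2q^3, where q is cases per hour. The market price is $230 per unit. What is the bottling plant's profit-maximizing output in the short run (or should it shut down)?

Produce at q = 8

Strip out fixed cost: VC = 38q - 12q^2 + 2q^3. Then AVC = 38 - 12q + 2q^2 and MC = 38 - 24q + 6q^2.
AVC is minimized where dAVC/dq = -12 + 4q = 0, at q = 3; min AVC = 38 - 12·3 + 2·3^2 = $20.
Since P = $230 ≥ min AVC = $20, price covers variable cost and the firm should produce.
P = MC gives -192 - 24q + 6q^2 = 0, with roots -4 and 8. Take the larger (rising MC): q* = 8.
Check: AVC at q = 8 is $70 ≤ P, so revenue covers variable cost.
Profit = P·q − TC = 230·8 − 1157 = $683.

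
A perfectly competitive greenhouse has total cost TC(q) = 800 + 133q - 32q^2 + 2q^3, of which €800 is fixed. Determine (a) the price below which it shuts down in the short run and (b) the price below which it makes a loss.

Shutdown price = min AVC. AVC = 133 - 32q + 2q^2, with vertex at q = 8 and minimum €5.
ATC = 800/q + 133 - 32q + 2q^2. Setting dATC/dq = −800/q^2 − 32 + 4q = 0 gives q = 10 (since 4·10^3 − 32·10^2 = 800).
min ATC = 800/10 + 133 − 32·10 + 2·10^2 = €93. That is the break-even price.
Between these two prices the firm operates at a loss; above €93 it earns a profit.

Shutdown price = €5; break-even price = €93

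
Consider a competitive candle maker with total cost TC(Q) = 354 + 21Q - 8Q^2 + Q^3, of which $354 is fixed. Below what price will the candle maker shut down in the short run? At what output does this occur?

The shutdown price is the minimum of AVC. VC = 21Q - 8Q^2 + Q^3, so AVC = 21 - 8Q + Q^2.
dAVC/dQ = -8 + 2Q = 0 gives Q = 4. min AVC = 21 - 8·4 + 4^2 = 5.
So the shutdown price is $5.

$5 per unit, at Q = 4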